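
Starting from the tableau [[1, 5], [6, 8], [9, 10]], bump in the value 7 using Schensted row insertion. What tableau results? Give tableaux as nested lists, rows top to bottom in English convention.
[[1, 5, 7], [6, 8], [9, 10]]

7 is larger than every entry of row 1, so it is appended to row 1. The new tableau is [[1, 5, 7], [6, 8], [9, 10]].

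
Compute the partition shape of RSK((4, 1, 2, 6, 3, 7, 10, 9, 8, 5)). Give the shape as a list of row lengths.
RSK row insertion gives P = [[1, 2, 3, 5, 8], [4, 6, 7], [9], [10]], which has shape [5, 3, 1, 1].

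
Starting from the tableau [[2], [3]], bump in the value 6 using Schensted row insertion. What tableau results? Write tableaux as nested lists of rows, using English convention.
[[2, 6], [3]]

6 is larger than every entry of row 1, so it is appended to row 1. The new tableau is [[2, 6], [3]].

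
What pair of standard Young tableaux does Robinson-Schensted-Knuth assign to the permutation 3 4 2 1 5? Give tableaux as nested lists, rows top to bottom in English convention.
P = [[1, 4, 5], [2], [3]], Q = [[1, 2, 5], [3], [4]]

Insert each entry of the permutation into P by Schensted row insertion, recording in Q the position of each new cell.

Insert 3: appended to row 1. P = [[3]].
Insert 4: appended to row 1. P = [[3, 4]].
Insert 2: 2 bumps 3 from row 1; 3 starts row 2. P = [[2, 4], [3]].
Insert 1: 1 bumps 2 from row 1; 2 bumps 3 from row 2; 3 starts row 3. P = [[1, 4], [2], [3]].
Insert 5: appended to row 1. P = [[1, 4, 5], [2], [3]].

So P = [[1, 4, 5], [2], [3]], Q = [[1, 2, 5], [3], [4]].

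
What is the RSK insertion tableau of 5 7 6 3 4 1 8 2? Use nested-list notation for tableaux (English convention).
P = [[1, 2, 8], [3, 4], [5, 6], [7]]

Insert 5: appended to row 1. P = [[5]].
Insert 7: appended to row 1. P = [[5, 7]].
Insert 6: 6 bumps 7 from row 1; 7 starts row 2. P = [[5, 6], [7]].
Insert 3: 3 bumps 5 from row 1; 5 bumps 7 from row 2; 7 starts row 3. P = [[3, 6], [5], [7]].
Insert 4: 4 bumps 6 from row 1; 6 appends to row 2. P = [[3, 4], [5, 6], [7]].
Insert 1: 1 bumps 3 from row 1; 3 bumps 5 from row 2; 5 bumps 7 from row 3; 7 starts row 4. P = [[1, 4], [3, 6], [5], [7]].
Insert 8: appended to row 1. P = [[1, 4, 8], [3, 6], [5], [7]].
Insert 2: 2 bumps 4 from row 1; 4 bumps 6 from row 2; 6 appends to row 3. P = [[1, 2, 8], [3, 4], [5, 6], [7]].

So P = [[1, 2, 8], [3, 4], [5, 6], [7]].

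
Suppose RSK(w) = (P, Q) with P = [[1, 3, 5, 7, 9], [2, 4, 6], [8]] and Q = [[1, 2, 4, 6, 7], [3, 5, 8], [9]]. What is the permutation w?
Reverse RSK: for i = n, n-1, ..., 1, locate i in Q, remove the corresponding corner cell from P, and reverse-bump its entry up through P; the value ejected from row 1 is w(i).

So w = 2 4 1 6 3 8 9 7 5.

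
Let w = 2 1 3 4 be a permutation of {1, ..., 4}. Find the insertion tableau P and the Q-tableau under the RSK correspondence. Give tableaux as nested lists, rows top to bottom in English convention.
P = [[1, 3, 4], [2]], Q = [[1, 3, 4], [2]]

Insert each entry of the permutation into P by Schensted row insertion, recording in Q the position of each new cell.

Insert 2: appended to row 1. P = [[2]].
Insert 1: 1 bumps 2 from row 1; 2 starts row 2. P = [[1], [2]].
Insert 3: appended to row 1. P = [[1, 3], [2]].
Insert 4: appended to row 1. P = [[1, 3, 4], [2]].

So P = [[1, 3, 4], [2]], Q = [[1, 3, 4], [2]].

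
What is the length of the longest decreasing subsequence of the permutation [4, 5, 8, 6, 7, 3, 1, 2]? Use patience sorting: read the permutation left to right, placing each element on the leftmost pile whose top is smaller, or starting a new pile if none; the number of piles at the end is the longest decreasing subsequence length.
4

4: new pile. tops = [4]
5: onto pile 1 (replacing 4). tops = [5]
8: onto pile 1 (replacing 5). tops = [8]
6: new pile. tops = [8, 6]
7: onto pile 2 (replacing 6). tops = [8, 7]
3: new pile. tops = [8, 7, 3]
1: new pile. tops = [8, 7, 3, 1]
2: onto pile 4 (replacing 1). tops = [8, 7, 3, 2]

4 piles, so the longest decreasing subsequence has length 4.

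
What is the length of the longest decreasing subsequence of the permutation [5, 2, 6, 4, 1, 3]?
3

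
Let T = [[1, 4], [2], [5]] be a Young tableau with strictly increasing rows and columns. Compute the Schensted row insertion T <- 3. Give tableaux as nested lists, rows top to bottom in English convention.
[[1, 3], [2, 4], [5]]

In row 1, 3 replaces 4 (the leftmost entry greater than 3); 4 is bumped to row 2. 4 is appended to row 2. The new tableau is [[1, 3], [2, 4], [5]].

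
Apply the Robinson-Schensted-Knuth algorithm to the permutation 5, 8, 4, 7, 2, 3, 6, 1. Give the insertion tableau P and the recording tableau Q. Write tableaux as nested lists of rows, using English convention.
P = [[1, 3, 6], [2, 7], [4, 8], [5]], Q = [[1, 2, 7], [3, 4], [5, 6], [8]]

Insert each entry of the permutation into P by Schensted row insertion, recording in Q the position of each new cell.

Insert 5: appended to row 1. P = [[5]], Q = [[1]].
Insert 8: appended to row 1. P = [[5, 8]], Q = [[1, 2]].
Insert 4: 4 bumps 5 from row 1; 5 starts row 2. P = [[4, 8], [5]], Q = [[1, 2], [3]].
Insert 7: 7 bumps 8 from row 1; 8 appends to row 2. P = [[4, 7], [5, 8]], Q = [[1, 2], [3, 4]].
Insert 2: 2 bumps 4 from row 1; 4 bumps 5 from row 2; 5 starts row 3. P = [[2, 7], [4, 8], [5]], Q = [[1, 2], [3, 4], [5]].
Insert 3: 3 bumps 7 from row 1; 7 bumps 8 from row 2; 8 appends to row 3. P = [[2, 3], [4, 7], [5, 8]], Q = [[1, 2], [3, 4], [5, 6]].
Insert 6: appended to row 1. P = [[2, 3, 6], [4, 7], [5, 8]], Q = [[1, 2, 7], [3, 4], [5, 6]].
Insert 1: 1 bumps 2 from row 1; 2 bumps 4 from row 2; 4 bumps 5 from row 3; 5 starts row 4. P = [[1, 3, 6], [2, 7], [4, 8], [5]], Q = [[1, 2, 7], [3, 4], [5, 6], [8]].

So P = [[1, 3, 6], [2, 7], [4, 8], [5]], Q = [[1, 2, 7], [3, 4], [5, 6], [8]].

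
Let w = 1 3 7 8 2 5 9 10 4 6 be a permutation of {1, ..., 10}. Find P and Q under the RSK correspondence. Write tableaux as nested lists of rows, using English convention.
Insert each entry of the permutation into P by Schensted row insertion, recording in Q the position of each new cell.

Insert 1: appended to row 1. P = [[1]].
Insert 3: appended to row 1. P = [[1, 3]].
Insert 7: appended to row 1. P = [[1, 3, 7]].
Insert 8: appended to row 1. P = [[1, 3, 7, 8]].
Insert 2: 2 bumps 3 from row 1; 3 starts row 2. P = [[1, 2, 7, 8], [3]].
Insert 5: 5 bumps 7 from row 1; 7 appends to row 2. P = [[1, 2, 5, 8], [3, 7]].
Insert 9: appended to row 1. P = [[1, 2, 5, 8, 9], [3, 7]].
Insert 10: appended to row 1. P = [[1, 2, 5, 8, 9, 10], [3, 7]].
Insert 4: 4 bumps 5 from row 1; 5 bumps 7 from row 2; 7 starts row 3. P = [[1, 2, 4, 8, 9, 10], [3, 5], [7]].
Insert 6: 6 bumps 8 from row 1; 8 appends to row 2. P = [[1, 2, 4, 6, 9, 10], [3, 5, 8], [7]].

So P = [[1, 2, 4, 6, 9, 10], [3, 5, 8], [7]], Q = [[1, 2, 3, 4, 7, 8], [5, 6, 10], [9]].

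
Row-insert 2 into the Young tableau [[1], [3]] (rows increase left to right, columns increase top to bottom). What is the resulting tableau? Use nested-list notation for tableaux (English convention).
2 is larger than every entry of row 1, so it is appended to row 1. The new tableau is [[1, 2], [3]].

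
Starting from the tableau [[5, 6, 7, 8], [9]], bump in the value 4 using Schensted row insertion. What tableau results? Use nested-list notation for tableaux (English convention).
In row 1, 4 replaces 5 (the leftmost entry greater than 4); 5 is bumped to row 2. In row 2, 5 replaces 9 (the leftmost entry greater than 5); 9 is bumped to row 3. 9 starts a new row 3. The new tableau is [[4, 6, 7, 8], [5], [9]].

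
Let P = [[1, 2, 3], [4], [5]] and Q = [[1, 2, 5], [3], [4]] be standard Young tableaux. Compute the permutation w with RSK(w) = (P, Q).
1 5 4 2 3

Reverse the RSK construction: for i from n down to 1, find the cell of Q containing i, remove the entry at that cell from P, and reverse-bump it up through P; the value ejected from row 1 is w(i).

Step i=5: Q has 5 at row 1, column 3; remove that cell from P, ejecting 3. So w(5) = 3. P is now [[1, 2], [4], [5]].
Step i=4: Q has 4 at row 3, column 1; remove 5 from row 3 of P and reverse-bump: 5 enters row 2 and ejects 4; 4 enters row 1 and ejects 2. So w(4) = 2. P is now [[1, 4], [5]].
Step i=3: Q has 3 at row 2, column 1; remove 5 from row 2 of P and reverse-bump: 5 enters row 1 and ejects 4. So w(3) = 4. P is now [[1, 5]].
Step i=2: Q has 2 at row 1, column 2; remove that cell from P, ejecting 5. So w(2) = 5. P is now [[1]].
Step i=1: Q has 1 at row 1, column 1; remove that cell from P, ejecting 1. So w(1) = 1. P is now [].

So w = 1 5 4 2 3.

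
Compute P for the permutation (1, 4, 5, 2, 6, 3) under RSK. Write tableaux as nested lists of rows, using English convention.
Insert 1: appended to row 1. P = [[1]].
Insert 4: appended to row 1. P = [[1, 4]].
Insert 5: appended to row 1. P = [[1, 4, 5]].
Insert 2: 2 bumps 4 from row 1; 4 starts row 2. P = [[1, 2, 5], [4]].
Insert 6: appended to row 1. P = [[1, 2, 5, 6], [4]].
Insert 3: 3 bumps 5 from row 1; 5 appends to row 2. P = [[1, 2, 3, 6], [4, 5]].

So P = [[1, 2, 3, 6], [4, 5]].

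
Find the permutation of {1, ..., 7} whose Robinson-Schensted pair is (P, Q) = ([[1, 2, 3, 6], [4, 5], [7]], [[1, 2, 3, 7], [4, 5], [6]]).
1 4 7 2 5 3 6

Reverse RSK: for i = n, n-1, ..., 1, locate i in Q, remove the corresponding corner cell from P, and reverse-bump its entry up through P; the value ejected from row 1 is w(i).

So w = 1 4 7 2 5 3 6.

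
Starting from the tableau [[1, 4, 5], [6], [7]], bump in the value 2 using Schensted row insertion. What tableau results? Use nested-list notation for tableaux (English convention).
[[1, 2, 5], [4], [6], [7]]

In row 1, 2 replaces 4 (the leftmost entry greater than 2); 4 is bumped to row 2. In row 2, 4 replaces 6 (the leftmost entry greater than 4); 6 is bumped to row 3. In row 3, 6 replaces 7 (the leftmost entry greater than 6); 7 is bumped to row 4. 7 starts a new row 4. The new tableau is [[1, 2, 5], [4], [6], [7]].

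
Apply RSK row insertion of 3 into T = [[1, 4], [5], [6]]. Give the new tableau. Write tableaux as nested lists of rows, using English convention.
[[1, 3], [4], [5], [6]]

In row 1, 3 replaces 4 (the leftmost entry greater than 3); 4 is bumped to row 2. In row 2, 4 replaces 5 (the leftmost entry greater than 4); 5 is bumped to row 3. In row 3, 5 replaces 6 (the leftmost entry greater than 5); 6 is bumped to row 4. 6 starts a new row 4. The new tableau is [[1, 3], [4], [5], [6]].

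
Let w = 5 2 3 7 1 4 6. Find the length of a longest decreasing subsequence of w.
3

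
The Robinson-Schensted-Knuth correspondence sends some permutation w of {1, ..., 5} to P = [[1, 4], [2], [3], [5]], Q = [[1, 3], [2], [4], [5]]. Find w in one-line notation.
Reverse RSK: for i = n, n-1, ..., 1, locate i in Q, remove the corresponding corner cell from P, and reverse-bump its entry up through P; the value ejected from row 1 is w(i).

So w = 5 3 4 2 1.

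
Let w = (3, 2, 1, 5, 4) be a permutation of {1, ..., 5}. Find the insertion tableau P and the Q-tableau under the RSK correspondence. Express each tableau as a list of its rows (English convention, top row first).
Insert each entry of the permutation into P by Schensted row insertion, recording in Q the position of each new cell.

Insert 3: appended to row 1. P = [[3]].
Insert 2: 2 bumps 3 from row 1; 3 starts row 2. P = [[2], [3]].
Insert 1: 1 bumps 2 from row 1; 2 bumps 3 from row 2; 3 starts row 3. P = [[1], [2], [3]].
Insert 5: appended to row 1. P = [[1, 5], [2], [3]].
Insert 4: 4 bumps 5 from row 1; 5 appends to row 2. P = [[1, 4], [2, 5], [3]].

So P = [[1, 4], [2, 5], [3]], Q = [[1, 4], [2, 5], [3]].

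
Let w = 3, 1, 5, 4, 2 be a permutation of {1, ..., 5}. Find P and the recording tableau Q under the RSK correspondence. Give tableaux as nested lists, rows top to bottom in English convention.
P = [[1, 2], [3, 4], [5]], Q = [[1, 3], [2, 4], [5]]

Insert each entry of the permutation into P by Schensted row insertion, recording in Q the position of each new cell.

After inserting 3: P = [[3]].
After inserting 1: P = [[1], [3]].
After inserting 5: P = [[1, 5], [3]].
After inserting 4: P = [[1, 4], [3, 5]].
After inserting 2: P = [[1, 2], [3, 4], [5]].

So P = [[1, 2], [3, 4], [5]], Q = [[1, 3], [2, 4], [5]].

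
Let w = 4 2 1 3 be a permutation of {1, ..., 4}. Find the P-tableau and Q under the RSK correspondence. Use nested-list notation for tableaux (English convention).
Insert each entry of the permutation into P by Schensted row insertion, recording in Q the position of each new cell.

Insert 4: appended to row 1. P = [[4]], Q = [[1]].
Insert 2: 2 bumps 4 from row 1; 4 starts row 2. P = [[2], [4]], Q = [[1], [2]].
Insert 1: 1 bumps 2 from row 1; 2 bumps 4 from row 2; 4 starts row 3. P = [[1], [2], [4]], Q = [[1], [2], [3]].
Insert 3: appended to row 1. P = [[1, 3], [2], [4]], Q = [[1, 4], [2], [3]].

So P = [[1, 3], [2], [4]], Q = [[1, 4], [2], [3]].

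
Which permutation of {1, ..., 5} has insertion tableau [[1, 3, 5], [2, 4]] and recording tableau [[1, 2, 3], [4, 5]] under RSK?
Reverse the RSK construction: for i from n down to 1, find the cell of Q containing i, remove the entry at that cell from P, and reverse-bump it up through P; the value ejected from row 1 is w(i).

Step i=5: Q has 5 at row 2, column 2; remove 4 from row 2 of P and reverse-bump: 4 enters row 1 and ejects 3. So w(5) = 3. P is now [[1, 4, 5], [2]].
Step i=4: Q has 4 at row 2, column 1; remove 2 from row 2 of P and reverse-bump: 2 enters row 1 and ejects 1. So w(4) = 1. P is now [[2, 4, 5]].
Step i=3: Q has 3 at row 1, column 3; remove that cell from P, ejecting 5. So w(3) = 5. P is now [[2, 4]].
Step i=2: Q has 2 at row 1, column 2; remove that cell from P, ejecting 4. So w(2) = 4. P is now [[2]].
Step i=1: Q has 1 at row 1, column 1; remove that cell from P, ejecting 2. So w(1) = 2. P is now [].

So w = 2 4 5 1 3.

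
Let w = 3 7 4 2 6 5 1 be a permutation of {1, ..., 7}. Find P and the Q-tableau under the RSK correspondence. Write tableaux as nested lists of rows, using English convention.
Insert each entry of the permutation into P by Schensted row insertion, recording in Q the position of each new cell.

Insert 3: appended to row 1. P = [[3]], Q = [[1]].
Insert 7: appended to row 1. P = [[3, 7]], Q = [[1, 2]].
Insert 4: 4 bumps 7 from row 1; 7 starts row 2. P = [[3, 4], [7]], Q = [[1, 2], [3]].
Insert 2: 2 bumps 3 from row 1; 3 bumps 7 from row 2; 7 starts row 3. P = [[2, 4], [3], [7]], Q = [[1, 2], [3], [4]].
Insert 6: appended to row 1. P = [[2, 4, 6], [3], [7]], Q = [[1, 2, 5], [3], [4]].
Insert 5: 5 bumps 6 from row 1; 6 appends to row 2. P = [[2, 4, 5], [3, 6], [7]], Q = [[1, 2, 5], [3, 6], [4]].
Insert 1: 1 bumps 2 from row 1; 2 bumps 3 from row 2; 3 bumps 7 from row 3; 7 starts row 4. P = [[1, 4, 5], [2, 6], [3], [7]], Q = [[1, 2, 5], [3, 6], [4], [7]].

So P = [[1, 4, 5], [2, 6], [3], [7]], Q = [[1, 2, 5], [3, 6], [4], [7]].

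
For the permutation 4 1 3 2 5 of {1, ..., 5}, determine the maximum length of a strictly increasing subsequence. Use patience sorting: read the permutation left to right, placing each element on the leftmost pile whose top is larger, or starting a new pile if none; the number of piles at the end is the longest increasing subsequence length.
4: new pile. tops = [4]
1: onto pile 1 (replacing 4). tops = [1]
3: new pile. tops = [1, 3]
2: onto pile 2 (replacing 3). tops = [1, 2]
5: new pile. tops = [1, 2, 5]

3 piles, so the longest increasing subsequence has length 3.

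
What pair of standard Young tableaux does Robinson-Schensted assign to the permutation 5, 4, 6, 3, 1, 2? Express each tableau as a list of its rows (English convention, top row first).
P = [[1, 2], [3, 6], [4], [5]], Q = [[1, 3], [2, 6], [4], [5]]

Insert each entry of the permutation into P by Schensted row insertion, recording in Q the position of each new cell.

Insert 5: appended to row 1. P = [[5]], Q = [[1]].
Insert 4: 4 bumps 5 from row 1; 5 starts row 2. P = [[4], [5]], Q = [[1], [2]].
Insert 6: appended to row 1. P = [[4, 6], [5]], Q = [[1, 3], [2]].
Insert 3: 3 bumps 4 from row 1; 4 bumps 5 from row 2; 5 starts row 3. P = [[3, 6], [4], [5]], Q = [[1, 3], [2], [4]].
Insert 1: 1 bumps 3 from row 1; 3 bumps 4 from row 2; 4 bumps 5 from row 3; 5 starts row 4. P = [[1, 6], [3], [4], [5]], Q = [[1, 3], [2], [4], [5]].
Insert 2: 2 bumps 6 from row 1; 6 appends to row 2. P = [[1, 2], [3, 6], [4], [5]], Q = [[1, 3], [2, 6], [4], [5]].

So P = [[1, 2], [3, 6], [4], [5]], Q = [[1, 3], [2, 6], [4], [5]].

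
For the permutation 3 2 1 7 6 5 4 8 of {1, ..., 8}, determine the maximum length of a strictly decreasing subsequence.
4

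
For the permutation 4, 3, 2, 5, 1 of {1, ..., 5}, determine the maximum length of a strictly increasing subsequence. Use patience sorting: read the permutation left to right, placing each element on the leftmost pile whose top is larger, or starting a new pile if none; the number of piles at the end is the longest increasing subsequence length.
2

4: new pile. tops = [4]
3: onto pile 1 (replacing 4). tops = [3]
2: onto pile 1 (replacing 3). tops = [2]
5: new pile. tops = [2, 5]
1: onto pile 1 (replacing 2). tops = [1, 5]

2 piles, so the longest increasing subsequence has length 2.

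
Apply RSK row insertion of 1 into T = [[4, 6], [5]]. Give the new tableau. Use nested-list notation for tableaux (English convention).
[[1, 6], [4], [5]]

In row 1, 1 replaces 4 (the leftmost entry greater than 1); 4 is bumped to row 2. In row 2, 4 replaces 5 (the leftmost entry greater than 4); 5 is bumped to row 3. 5 starts a new row 3. The new tableau is [[1, 6], [4], [5]].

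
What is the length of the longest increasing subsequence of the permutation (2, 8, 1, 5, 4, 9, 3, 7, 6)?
3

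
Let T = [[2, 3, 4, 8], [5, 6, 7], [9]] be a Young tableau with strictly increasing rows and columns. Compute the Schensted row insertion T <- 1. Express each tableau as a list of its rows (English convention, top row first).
In row 1, 1 replaces 2 (the leftmost entry greater than 1); 2 is bumped to row 2. In row 2, 2 replaces 5 (the leftmost entry greater than 2); 5 is bumped to row 3. In row 3, 5 replaces 9 (the leftmost entry greater than 5); 9 is bumped to row 4. 9 starts a new row 4. The new tableau is [[1, 3, 4, 8], [2, 6, 7], [5], [9]].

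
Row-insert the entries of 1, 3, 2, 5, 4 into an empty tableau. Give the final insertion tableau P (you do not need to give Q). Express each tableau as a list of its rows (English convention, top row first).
After inserting 1: P = [[1]].
After inserting 3: P = [[1, 3]].
After inserting 2: P = [[1, 2], [3]].
After inserting 5: P = [[1, 2, 5], [3]].
After inserting 4: P = [[1, 2, 4], [3, 5]].

So P = [[1, 2, 4], [3, 5]].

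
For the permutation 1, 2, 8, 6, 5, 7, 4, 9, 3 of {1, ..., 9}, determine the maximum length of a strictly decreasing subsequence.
5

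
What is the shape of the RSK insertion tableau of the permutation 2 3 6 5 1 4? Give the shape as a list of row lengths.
[3, 2, 1]

Row-insert each entry into an empty tableau.

After inserting 2: P = [[2]].
After inserting 3: P = [[2, 3]].
After inserting 6: P = [[2, 3, 6]].
After inserting 5: P = [[2, 3, 5], [6]].
After inserting 1: P = [[1, 3, 5], [2], [6]].
After inserting 4: P = [[1, 3, 4], [2, 5], [6]].

The final insertion tableau P = [[1, 3, 4], [2, 5], [6]] has shape [3, 2, 1].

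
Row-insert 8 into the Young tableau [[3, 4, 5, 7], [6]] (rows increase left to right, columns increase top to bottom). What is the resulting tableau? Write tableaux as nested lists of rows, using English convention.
8 is larger than every entry of row 1, so it is appended to row 1. The new tableau is [[3, 4, 5, 7, 8], [6]].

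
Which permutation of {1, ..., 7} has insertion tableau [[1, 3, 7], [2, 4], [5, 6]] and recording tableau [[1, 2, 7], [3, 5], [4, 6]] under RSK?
5 6 2 1 4 3 7

Reverse the RSK construction: for i from n down to 1, find the cell of Q containing i, remove the entry at that cell from P, and reverse-bump it up through P; the value ejected from row 1 is w(i).

Step i=7: Q has 7 at row 1, column 3; remove that cell from P, ejecting 7. So w(7) = 7. P is now [[1, 3], [2, 4], [5, 6]].
Step i=6: Q has 6 at row 3, column 2; remove 6 from row 3 of P and reverse-bump: 6 enters row 2 and ejects 4; 4 enters row 1 and ejects 3. So w(6) = 3. P is now [[1, 4], [2, 6], [5]].
Step i=5: Q has 5 at row 2, column 2; remove 6 from row 2 of P and reverse-bump: 6 enters row 1 and ejects 4. So w(5) = 4. P is now [[1, 6], [2], [5]].
Step i=4: Q has 4 at row 3, column 1; remove 5 from row 3 of P and reverse-bump: 5 enters row 2 and ejects 2; 2 enters row 1 and ejects 1. So w(4) = 1. P is now [[2, 6], [5]].
Step i=3: Q has 3 at row 2, column 1; remove 5 from row 2 of P and reverse-bump: 5 enters row 1 and ejects 2. So w(3) = 2. P is now [[5, 6]].
Step i=2: Q has 2 at row 1, column 2; remove that cell from P, ejecting 6. So w(2) = 6. P is now [[5]].
Step i=1: Q has 1 at row 1, column 1; remove that cell from P, ejecting 5. So w(1) = 5. P is now [].

So w = 5 6 2 1 4 3 7.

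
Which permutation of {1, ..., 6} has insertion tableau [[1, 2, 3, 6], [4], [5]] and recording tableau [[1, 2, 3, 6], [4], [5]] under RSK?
Reverse the RSK construction: for i from n down to 1, find the cell of Q containing i, remove the entry at that cell from P, and reverse-bump it up through P; the value ejected from row 1 is w(i).

Step i=6: Q has 6 at row 1, column 4; remove that cell from P, ejecting 6. So w(6) = 6. P is now [[1, 2, 3], [4], [5]].
Step i=5: Q has 5 at row 3, column 1; remove 5 from row 3 of P and reverse-bump: 5 enters row 2 and ejects 4; 4 enters row 1 and ejects 3. So w(5) = 3. P is now [[1, 2, 4], [5]].
Step i=4: Q has 4 at row 2, column 1; remove 5 from row 2 of P and reverse-bump: 5 enters row 1 and ejects 4. So w(4) = 4. P is now [[1, 2, 5]].
Step i=3: Q has 3 at row 1, column 3; remove that cell from P, ejecting 5. So w(3) = 5. P is now [[1, 2]].
Step i=2: Q has 2 at row 1, column 2; remove that cell from P, ejecting 2. So w(2) = 2. P is now [[1]].
Step i=1: Q has 1 at row 1, column 1; remove that cell from P, ejecting 1. So w(1) = 1. P is now [].

So w = 1 2 5 4 3 6.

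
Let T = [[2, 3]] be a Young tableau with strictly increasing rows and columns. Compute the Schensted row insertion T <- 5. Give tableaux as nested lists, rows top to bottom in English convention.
5 is larger than every entry of row 1, so it is appended to row 1. The new tableau is [[2, 3, 5]].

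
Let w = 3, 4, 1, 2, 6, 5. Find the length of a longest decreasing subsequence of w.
2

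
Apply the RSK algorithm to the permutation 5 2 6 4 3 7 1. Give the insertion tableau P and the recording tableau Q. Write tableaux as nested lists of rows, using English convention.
P = [[1, 3, 7], [2, 6], [4], [5]], Q = [[1, 3, 6], [2, 4], [5], [7]]

Insert each entry of the permutation into P by Schensted row insertion, recording in Q the position of each new cell.

Insert 5: appended to row 1. P = [[5]].
Insert 2: 2 bumps 5 from row 1; 5 starts row 2. P = [[2], [5]].
Insert 6: appended to row 1. P = [[2, 6], [5]].
Insert 4: 4 bumps 6 from row 1; 6 appends to row 2. P = [[2, 4], [5, 6]].
Insert 3: 3 bumps 4 from row 1; 4 bumps 5 from row 2; 5 starts row 3. P = [[2, 3], [4, 6], [5]].
Insert 7: appended to row 1. P = [[2, 3, 7], [4, 6], [5]].
Insert 1: 1 bumps 2 from row 1; 2 bumps 4 from row 2; 4 bumps 5 from row 3; 5 starts row 4. P = [[1, 3, 7], [2, 6], [4], [5]].

So P = [[1, 3, 7], [2, 6], [4], [5]], Q = [[1, 3, 6], [2, 4], [5], [7]].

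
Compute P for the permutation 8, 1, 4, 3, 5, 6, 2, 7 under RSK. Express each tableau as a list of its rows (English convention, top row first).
P = [[1, 2, 5, 6, 7], [3], [4], [8]]

After inserting 8: P = [[8]].
After inserting 1: P = [[1], [8]].
After inserting 4: P = [[1, 4], [8]].
After inserting 3: P = [[1, 3], [4], [8]].
After inserting 5: P = [[1, 3, 5], [4], [8]].
After inserting 6: P = [[1, 3, 5, 6], [4], [8]].
After inserting 2: P = [[1, 2, 5, 6], [3], [4], [8]].
After inserting 7: P = [[1, 2, 5, 6, 7], [3], [4], [8]].

So P = [[1, 2, 5, 6, 7], [3], [4], [8]].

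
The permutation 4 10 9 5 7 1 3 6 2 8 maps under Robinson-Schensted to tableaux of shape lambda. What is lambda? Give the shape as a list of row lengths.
RSK row insertion gives P = [[1, 2, 6, 8], [3, 5, 7], [4], [9], [10]], which has shape [4, 3, 1, 1, 1].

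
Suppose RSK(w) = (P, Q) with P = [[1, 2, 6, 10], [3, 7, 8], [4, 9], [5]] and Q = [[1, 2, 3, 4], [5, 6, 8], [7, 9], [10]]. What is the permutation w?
Reverse the RSK construction: for i from n down to 1, find the cell of Q containing i, remove the entry at that cell from P, and reverse-bump it up through P; the value ejected from row 1 is w(i).

Step i=10: Q has 10 at row 4, column 1; remove 5 from row 4 of P and reverse-bump: 5 enters row 3 and ejects 4; 4 enters row 2 and ejects 3; 3 enters row 1 and ejects 2. So w(10) = 2. P is now [[1, 3, 6, 10], [4, 7, 8], [5, 9]].
Step i=9: Q has 9 at row 3, column 2; remove 9 from row 3 of P and reverse-bump: 9 enters row 2 and ejects 8; 8 enters row 1 and ejects 6. So w(9) = 6. P is now [[1, 3, 8, 10], [4, 7, 9], [5]].
Step i=8: Q has 8 at row 2, column 3; remove 9 from row 2 of P and reverse-bump: 9 enters row 1 and ejects 8. So w(8) = 8. P is now [[1, 3, 9, 10], [4, 7], [5]].
Step i=7: Q has 7 at row 3, column 1; remove 5 from row 3 of P and reverse-bump: 5 enters row 2 and ejects 4; 4 enters row 1 and ejects 3. So w(7) = 3. P is now [[1, 4, 9, 10], [5, 7]].
Step i=6: Q has 6 at row 2, column 2; remove 7 from row 2 of P and reverse-bump: 7 enters row 1 and ejects 4. So w(6) = 4. P is now [[1, 7, 9, 10], [5]].
Step i=5: Q has 5 at row 2, column 1; remove 5 from row 2 of P and reverse-bump: 5 enters row 1 and ejects 1. So w(5) = 1. P is now [[5, 7, 9, 10]].
Step i=4: Q has 4 at row 1, column 4; remove that cell from P, ejecting 10. So w(4) = 10. P is now [[5, 7, 9]].
Step i=3: Q has 3 at row 1, column 3; remove that cell from P, ejecting 9. So w(3) = 9. P is now [[5, 7]].
Step i=2: Q has 2 at row 1, column 2; remove that cell from P, ejecting 7. So w(2) = 7. P is now [[5]].
Step i=1: Q has 1 at row 1, column 1; remove that cell from P, ejecting 5. So w(1) = 5. P is now [].

So w = 5 7 9 10 1 4 3 8 6 2.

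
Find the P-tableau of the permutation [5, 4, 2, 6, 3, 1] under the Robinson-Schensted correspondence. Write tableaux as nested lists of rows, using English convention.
After inserting 5: P = [[5]].
After inserting 4: P = [[4], [5]].
After inserting 2: P = [[2], [4], [5]].
After inserting 6: P = [[2, 6], [4], [5]].
After inserting 3: P = [[2, 3], [4, 6], [5]].
After inserting 1: P = [[1, 3], [2, 6], [4], [5]].

So P = [[1, 3], [2, 6], [4], [5]].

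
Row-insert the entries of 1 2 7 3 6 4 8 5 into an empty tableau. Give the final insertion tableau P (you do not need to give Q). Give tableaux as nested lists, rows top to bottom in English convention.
P = [[1, 2, 3, 4, 5], [6, 8], [7]]

Insert 1: appended to row 1. P = [[1]].
Insert 2: appended to row 1. P = [[1, 2]].
Insert 7: appended to row 1. P = [[1, 2, 7]].
Insert 3: 3 bumps 7 from row 1; 7 starts row 2. P = [[1, 2, 3], [7]].
Insert 6: appended to row 1. P = [[1, 2, 3, 6], [7]].
Insert 4: 4 bumps 6 from row 1; 6 bumps 7 from row 2; 7 starts row 3. P = [[1, 2, 3, 4], [6], [7]].
Insert 8: appended to row 1. P = [[1, 2, 3, 4, 8], [6], [7]].
Insert 5: 5 bumps 8 from row 1; 8 appends to row 2. P = [[1, 2, 3, 4, 5], [6, 8], [7]].

So P = [[1, 2, 3, 4, 5], [6, 8], [7]].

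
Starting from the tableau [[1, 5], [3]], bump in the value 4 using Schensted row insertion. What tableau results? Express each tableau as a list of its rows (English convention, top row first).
[[1, 4], [3, 5]]

In row 1, 4 replaces 5 (the leftmost entry greater than 4); 5 is bumped to row 2. 5 is appended to row 2. The new tableau is [[1, 4], [3, 5]].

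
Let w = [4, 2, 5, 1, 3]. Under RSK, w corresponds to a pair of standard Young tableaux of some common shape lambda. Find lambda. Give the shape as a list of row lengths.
[2, 2, 1]

Row-insert each entry into an empty tableau.

After inserting 4: P = [[4]].
After inserting 2: P = [[2], [4]].
After inserting 5: P = [[2, 5], [4]].
After inserting 1: P = [[1, 5], [2], [4]].
After inserting 3: P = [[1, 3], [2, 5], [4]].

The final insertion tableau P = [[1, 3], [2, 5], [4]] has shape [2, 2, 1].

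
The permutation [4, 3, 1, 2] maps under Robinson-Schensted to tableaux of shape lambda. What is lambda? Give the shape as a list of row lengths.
Row-insert each entry into an empty tableau.

After inserting 4: P = [[4]].
After inserting 3: P = [[3], [4]].
After inserting 1: P = [[1], [3], [4]].
After inserting 2: P = [[1, 2], [3], [4]].

The final insertion tableau P = [[1, 2], [3], [4]] has shape [2, 1, 1].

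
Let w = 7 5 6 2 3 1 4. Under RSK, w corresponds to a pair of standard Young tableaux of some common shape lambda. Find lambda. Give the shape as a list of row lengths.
RSK row insertion gives P = [[1, 3, 4], [2, 6], [5], [7]], which has shape [3, 2, 1, 1].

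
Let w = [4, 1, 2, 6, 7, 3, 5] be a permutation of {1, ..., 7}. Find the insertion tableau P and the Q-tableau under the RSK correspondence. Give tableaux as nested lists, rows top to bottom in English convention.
Insert each entry of the permutation into P by Schensted row insertion, recording in Q the position of each new cell.

Insert 4: appended to row 1. P = [[4]].
Insert 1: 1 bumps 4 from row 1; 4 starts row 2. P = [[1], [4]].
Insert 2: appended to row 1. P = [[1, 2], [4]].
Insert 6: appended to row 1. P = [[1, 2, 6], [4]].
Insert 7: appended to row 1. P = [[1, 2, 6, 7], [4]].
Insert 3: 3 bumps 6 from row 1; 6 appends to row 2. P = [[1, 2, 3, 7], [4, 6]].
Insert 5: 5 bumps 7 from row 1; 7 appends to row 2. P = [[1, 2, 3, 5], [4, 6, 7]].

So P = [[1, 2, 3, 5], [4, 6, 7]], Q = [[1, 3, 4, 5], [2, 6, 7]].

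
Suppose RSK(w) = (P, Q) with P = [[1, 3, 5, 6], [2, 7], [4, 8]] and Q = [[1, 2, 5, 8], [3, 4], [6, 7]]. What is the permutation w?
Reverse the RSK construction: for i from n down to 1, find the cell of Q containing i, remove the entry at that cell from P, and reverse-bump it up through P; the value ejected from row 1 is w(i).

Step i=8: Q has 8 at row 1, column 4; remove that cell from P, ejecting 6. So w(8) = 6. P is now [[1, 3, 5], [2, 7], [4, 8]].
Step i=7: Q has 7 at row 3, column 2; remove 8 from row 3 of P and reverse-bump: 8 enters row 2 and ejects 7; 7 enters row 1 and ejects 5. So w(7) = 5. P is now [[1, 3, 7], [2, 8], [4]].
Step i=6: Q has 6 at row 3, column 1; remove 4 from row 3 of P and reverse-bump: 4 enters row 2 and ejects 2; 2 enters row 1 and ejects 1. So w(6) = 1. P is now [[2, 3, 7], [4, 8]].
Step i=5: Q has 5 at row 1, column 3; remove that cell from P, ejecting 7. So w(5) = 7. P is now [[2, 3], [4, 8]].
Step i=4: Q has 4 at row 2, column 2; remove 8 from row 2 of P and reverse-bump: 8 enters row 1 and ejects 3. So w(4) = 3. P is now [[2, 8], [4]].
Step i=3: Q has 3 at row 2, column 1; remove 4 from row 2 of P and reverse-bump: 4 enters row 1 and ejects 2. So w(3) = 2. P is now [[4, 8]].
Step i=2: Q has 2 at row 1, column 2; remove that cell from P, ejecting 8. So w(2) = 8. P is now [[4]].
Step i=1: Q has 1 at row 1, column 1; remove that cell from P, ejecting 4. So w(1) = 4. P is now [].

So w = 4 8 2 3 7 1 5 6.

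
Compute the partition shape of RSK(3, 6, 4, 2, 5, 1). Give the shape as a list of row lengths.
[3, 1, 1, 1]

Row-insert each entry into an empty tableau.

After inserting 3: P = [[3]].
After inserting 6: P = [[3, 6]].
After inserting 4: P = [[3, 4], [6]].
After inserting 2: P = [[2, 4], [3], [6]].
After inserting 5: P = [[2, 4, 5], [3], [6]].
After inserting 1: P = [[1, 4, 5], [2], [3], [6]].

The final insertion tableau P = [[1, 4, 5], [2], [3], [6]] has shape [3, 1, 1, 1].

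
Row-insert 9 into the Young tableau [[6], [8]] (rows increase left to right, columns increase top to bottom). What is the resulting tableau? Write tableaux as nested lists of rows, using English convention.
9 is larger than every entry of row 1, so it is appended to row 1. The new tableau is [[6, 9], [8]].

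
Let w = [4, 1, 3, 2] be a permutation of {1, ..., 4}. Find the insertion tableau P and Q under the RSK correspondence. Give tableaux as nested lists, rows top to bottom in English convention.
P = [[1, 2], [3], [4]], Q = [[1, 3], [2], [4]]

Insert each entry of the permutation into P by Schensted row insertion, recording in Q the position of each new cell.

Insert 4: appended to row 1. P = [[4]], Q = [[1]].
Insert 1: 1 bumps 4 from row 1; 4 starts row 2. P = [[1], [4]], Q = [[1], [2]].
Insert 3: appended to row 1. P = [[1, 3], [4]], Q = [[1, 3], [2]].
Insert 2: 2 bumps 3 from row 1; 3 bumps 4 from row 2; 4 starts row 3. P = [[1, 2], [3], [4]], Q = [[1, 3], [2], [4]].

So P = [[1, 2], [3], [4]], Q = [[1, 3], [2], [4]].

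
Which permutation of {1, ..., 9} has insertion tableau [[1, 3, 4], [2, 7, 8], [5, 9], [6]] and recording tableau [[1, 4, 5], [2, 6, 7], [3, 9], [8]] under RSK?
Reverse the RSK construction: for i from n down to 1, find the cell of Q containing i, remove the entry at that cell from P, and reverse-bump it up through P; the value ejected from row 1 is w(i).

Step i=9: Q has 9 at row 3, column 2; remove 9 from row 3 of P and reverse-bump: 9 enters row 2 and ejects 8; 8 enters row 1 and ejects 4. So w(9) = 4. P is now [[1, 3, 8], [2, 7, 9], [5], [6]].
Step i=8: Q has 8 at row 4, column 1; remove 6 from row 4 of P and reverse-bump: 6 enters row 3 and ejects 5; 5 enters row 2 and ejects 2; 2 enters row 1 and ejects 1. So w(8) = 1. P is now [[2, 3, 8], [5, 7, 9], [6]].
Step i=7: Q has 7 at row 2, column 3; remove 9 from row 2 of P and reverse-bump: 9 enters row 1 and ejects 8. So w(7) = 8. P is now [[2, 3, 9], [5, 7], [6]].
Step i=6: Q has 6 at row 2, column 2; remove 7 from row 2 of P and reverse-bump: 7 enters row 1 and ejects 3. So w(6) = 3. P is now [[2, 7, 9], [5], [6]].
Step i=5: Q has 5 at row 1, column 3; remove that cell from P, ejecting 9. So w(5) = 9. P is now [[2, 7], [5], [6]].
Step i=4: Q has 4 at row 1, column 2; remove that cell from P, ejecting 7. So w(4) = 7. P is now [[2], [5], [6]].
Step i=3: Q has 3 at row 3, column 1; remove 6 from row 3 of P and reverse-bump: 6 enters row 2 and ejects 5; 5 enters row 1 and ejects 2. So w(3) = 2. P is now [[5], [6]].
Step i=2: Q has 2 at row 2, column 1; remove 6 from row 2 of P and reverse-bump: 6 enters row 1 and ejects 5. So w(2) = 5. P is now [[6]].
Step i=1: Q has 1 at row 1, column 1; remove that cell from P, ejecting 6. So w(1) = 6. P is now [].

So w = 6 5 2 7 9 3 8 1 4.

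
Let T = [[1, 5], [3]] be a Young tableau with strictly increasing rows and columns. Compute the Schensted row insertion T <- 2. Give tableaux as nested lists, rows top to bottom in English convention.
[[1, 2], [3, 5]]

In row 1, 2 replaces 5 (the leftmost entry greater than 2); 5 is bumped to row 2. 5 is appended to row 2. The new tableau is [[1, 2], [3, 5]].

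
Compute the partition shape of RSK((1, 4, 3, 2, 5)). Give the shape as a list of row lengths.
Row-insert each entry into an empty tableau.

After inserting 1: P = [[1]].
After inserting 4: P = [[1, 4]].
After inserting 3: P = [[1, 3], [4]].
After inserting 2: P = [[1, 2], [3], [4]].
After inserting 5: P = [[1, 2, 5], [3], [4]].

The final insertion tableau P = [[1, 2, 5], [3], [4]] has shape [3, 1, 1].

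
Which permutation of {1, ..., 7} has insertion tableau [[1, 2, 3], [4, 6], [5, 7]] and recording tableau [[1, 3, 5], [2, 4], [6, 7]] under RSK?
5 1 7 4 6 2 3

Reverse the RSK construction: for i from n down to 1, find the cell of Q containing i, remove the entry at that cell from P, and reverse-bump it up through P; the value ejected from row 1 is w(i).

Step i=7: Q has 7 at row 3, column 2; remove 7 from row 3 of P and reverse-bump: 7 enters row 2 and ejects 6; 6 enters row 1 and ejects 3. So w(7) = 3. P is now [[1, 2, 6], [4, 7], [5]].
Step i=6: Q has 6 at row 3, column 1; remove 5 from row 3 of P and reverse-bump: 5 enters row 2 and ejects 4; 4 enters row 1 and ejects 2. So w(6) = 2. P is now [[1, 4, 6], [5, 7]].
Step i=5: Q has 5 at row 1, column 3; remove that cell from P, ejecting 6. So w(5) = 6. P is now [[1, 4], [5, 7]].
Step i=4: Q has 4 at row 2, column 2; remove 7 from row 2 of P and reverse-bump: 7 enters row 1 and ejects 4. So w(4) = 4. P is now [[1, 7], [5]].
Step i=3: Q has 3 at row 1, column 2; remove that cell from P, ejecting 7. So w(3) = 7. P is now [[1], [5]].
Step i=2: Q has 2 at row 2, column 1; remove 5 from row 2 of P and reverse-bump: 5 enters row 1 and ejects 1. So w(2) = 1. P is now [[5]].
Step i=1: Q has 1 at row 1, column 1; remove that cell from P, ejecting 5. So w(1) = 5. P is now [].

So w = 5 1 7 4 6 2 3.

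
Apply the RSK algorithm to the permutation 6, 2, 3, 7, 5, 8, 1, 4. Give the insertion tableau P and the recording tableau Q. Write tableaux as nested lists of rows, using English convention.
Insert each entry of the permutation into P by Schensted row insertion, recording in Q the position of each new cell.

Insert 6: appended to row 1. P = [[6]].
Insert 2: 2 bumps 6 from row 1; 6 starts row 2. P = [[2], [6]].
Insert 3: appended to row 1. P = [[2, 3], [6]].
Insert 7: appended to row 1. P = [[2, 3, 7], [6]].
Insert 5: 5 bumps 7 from row 1; 7 appends to row 2. P = [[2, 3, 5], [6, 7]].
Insert 8: appended to row 1. P = [[2, 3, 5, 8], [6, 7]].
Insert 1: 1 bumps 2 from row 1; 2 bumps 6 from row 2; 6 starts row 3. P = [[1, 3, 5, 8], [2, 7], [6]].
Insert 4: 4 bumps 5 from row 1; 5 bumps 7 from row 2; 7 appends to row 3. P = [[1, 3, 4, 8], [2, 5], [6, 7]].

So P = [[1, 3, 4, 8], [2, 5], [6, 7]], Q = [[1, 3, 4, 6], [2, 5], [7, 8]].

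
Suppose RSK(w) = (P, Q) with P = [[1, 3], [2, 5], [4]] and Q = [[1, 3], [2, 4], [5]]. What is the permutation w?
Reverse the RSK construction: for i from n down to 1, find the cell of Q containing i, remove the entry at that cell from P, and reverse-bump it up through P; the value ejected from row 1 is w(i).

Step i=5: Q has 5 at row 3, column 1; remove 4 from row 3 of P and reverse-bump: 4 enters row 2 and ejects 2; 2 enters row 1 and ejects 1. So w(5) = 1. P is now [[2, 3], [4, 5]].
Step i=4: Q has 4 at row 2, column 2; remove 5 from row 2 of P and reverse-bump: 5 enters row 1 and ejects 3. So w(4) = 3. P is now [[2, 5], [4]].
Step i=3: Q has 3 at row 1, column 2; remove that cell from P, ejecting 5. So w(3) = 5. P is now [[2], [4]].
Step i=2: Q has 2 at row 2, column 1; remove 4 from row 2 of P and reverse-bump: 4 enters row 1 and ejects 2. So w(2) = 2. P is now [[4]].
Step i=1: Q has 1 at row 1, column 1; remove that cell from P, ejecting 4. So w(1) = 4. P is now [].

So w = 4 2 5 3 1.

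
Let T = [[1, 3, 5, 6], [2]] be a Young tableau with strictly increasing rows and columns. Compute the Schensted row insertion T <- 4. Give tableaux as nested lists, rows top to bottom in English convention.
In row 1, 4 replaces 5 (the leftmost entry greater than 4); 5 is bumped to row 2. 5 is appended to row 2. The new tableau is [[1, 3, 4, 6], [2, 5]].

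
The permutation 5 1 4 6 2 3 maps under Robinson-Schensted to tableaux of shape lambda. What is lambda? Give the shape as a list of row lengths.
Row-insert each entry into an empty tableau.

After inserting 5: P = [[5]].
After inserting 1: P = [[1], [5]].
After inserting 4: P = [[1, 4], [5]].
After inserting 6: P = [[1, 4, 6], [5]].
After inserting 2: P = [[1, 2, 6], [4], [5]].
After inserting 3: P = [[1, 2, 3], [4, 6], [5]].

The final insertion tableau P = [[1, 2, 3], [4, 6], [5]] has shape [3, 2, 1].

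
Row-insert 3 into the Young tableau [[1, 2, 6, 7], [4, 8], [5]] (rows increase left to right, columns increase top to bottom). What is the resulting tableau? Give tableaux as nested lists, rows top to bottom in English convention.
In row 1, 3 replaces 6 (the leftmost entry greater than 3); 6 is bumped to row 2. In row 2, 6 replaces 8 (the leftmost entry greater than 6); 8 is bumped to row 3. 8 is appended to row 3. The new tableau is [[1, 2, 3, 7], [4, 6], [5, 8]].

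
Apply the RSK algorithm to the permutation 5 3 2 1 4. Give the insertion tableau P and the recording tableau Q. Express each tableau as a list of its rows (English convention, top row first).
Insert each entry of the permutation into P by Schensted row insertion, recording in Q the position of each new cell.

Insert 5: appended to row 1. P = [[5]], Q = [[1]].
Insert 3: 3 bumps 5 from row 1; 5 starts row 2. P = [[3], [5]], Q = [[1], [2]].
Insert 2: 2 bumps 3 from row 1; 3 bumps 5 from row 2; 5 starts row 3. P = [[2], [3], [5]], Q = [[1], [2], [3]].
Insert 1: 1 bumps 2 from row 1; 2 bumps 3 from row 2; 3 bumps 5 from row 3; 5 starts row 4. P = [[1], [2], [3], [5]], Q = [[1], [2], [3], [4]].
Insert 4: appended to row 1. P = [[1, 4], [2], [3], [5]], Q = [[1, 5], [2], [3], [4]].

So P = [[1, 4], [2], [3], [5]], Q = [[1, 5], [2], [3], [4]].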